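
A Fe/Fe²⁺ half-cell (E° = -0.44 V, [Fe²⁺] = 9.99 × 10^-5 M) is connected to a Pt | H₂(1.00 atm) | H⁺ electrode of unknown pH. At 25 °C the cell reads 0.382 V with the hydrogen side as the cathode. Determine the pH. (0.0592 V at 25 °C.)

E°_cell = 0.44 V and n = 2.
log Q = n(E° − E)/0.0592 = 2×(0.44 − 0.382)/0.0592 = 1.959.
With Q = [Fe²⁺]·P(H₂) / [H⁺]^2, solving for [H⁺] gives log[H⁺] = -2.980, so pH = 2.98.

pH = 2.98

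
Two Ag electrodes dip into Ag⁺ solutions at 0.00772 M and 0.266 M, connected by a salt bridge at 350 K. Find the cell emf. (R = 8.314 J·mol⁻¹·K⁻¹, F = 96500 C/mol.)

Both half-cells are Ag⁺/Ag, so E°_cell = 0. The concentrated side is the cathode; the cell reaction moves Ag⁺ from high to low concentration with n = 1.
Q = [Ag⁺]_dilute/[Ag⁺]_conc = 0.00772/0.266 = 0.0290.
E = 0 − (RT/nF) ln Q = −((8.314×350)/(1×96500))(-3.540) = 0.1067 V.

0.11 V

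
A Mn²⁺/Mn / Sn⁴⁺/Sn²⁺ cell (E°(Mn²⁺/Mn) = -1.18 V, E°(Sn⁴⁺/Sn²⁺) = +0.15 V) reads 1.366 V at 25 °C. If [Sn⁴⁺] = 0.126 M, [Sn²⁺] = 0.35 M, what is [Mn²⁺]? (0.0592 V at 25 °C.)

0.022 M

From the Nernst equation, log Q = n(E° − E)/0.0592 = 2(1.33 − 1.366)/0.0592 = -1.216, so Q = 0.0608.
With Q = [Mn²⁺]·[Sn²⁺]/[Sn⁴⁺] and the known concentrations, [Mn²⁺] in the numerator gives [Mn²⁺] = 0.022 M.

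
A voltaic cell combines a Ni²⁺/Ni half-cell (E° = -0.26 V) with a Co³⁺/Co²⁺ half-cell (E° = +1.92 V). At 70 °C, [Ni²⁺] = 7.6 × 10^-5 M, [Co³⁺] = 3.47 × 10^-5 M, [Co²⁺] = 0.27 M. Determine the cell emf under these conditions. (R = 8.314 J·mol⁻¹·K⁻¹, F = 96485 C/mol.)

The Co³⁺/Co²⁺ couple has the higher reduction potential and acts as the cathode, so E°_cell = +1.92 − (-0.26) = 2.18 V.
Balancing electrons gives n = 2; the reaction quotient is Q = [Ni²⁺]·[Co²⁺]^2/[Co³⁺]^2 = 4600.
E = E° − (RT/nF) ln Q = 2.18 − (8.314×343)/(2×96485) × (8.434) = 2.180 − 0.125 = 2.055 V.

2.06 V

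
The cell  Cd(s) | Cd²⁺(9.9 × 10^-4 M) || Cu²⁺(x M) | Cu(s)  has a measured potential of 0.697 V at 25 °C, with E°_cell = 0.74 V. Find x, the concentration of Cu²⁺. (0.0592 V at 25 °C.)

From the Nernst equation, log Q = n(E° − E)/0.0592 = 2(0.74 − 0.697)/0.0592 = 1.453, so Q = 28.4.
With Q = [Cd²⁺]/[Cu²⁺] and the known concentrations, [Cu²⁺] in the denominator gives [Cu²⁺] = 3.5 × 10^-5 M.

3.5 × 10^-5 M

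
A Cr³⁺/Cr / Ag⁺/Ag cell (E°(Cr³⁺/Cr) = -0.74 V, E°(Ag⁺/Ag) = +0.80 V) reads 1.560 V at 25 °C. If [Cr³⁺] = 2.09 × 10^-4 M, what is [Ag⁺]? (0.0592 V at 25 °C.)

From the Nernst equation, log Q = n(E° − E)/0.0592 = 3(1.54 − 1.560)/0.0592 = -1.014, so Q = 0.0969.
With Q = [Cr³⁺]/[Ag⁺]^3 and the known concentrations, [Ag⁺]^3 in the denominator gives [Ag⁺] = 0.13 M.

0.13 M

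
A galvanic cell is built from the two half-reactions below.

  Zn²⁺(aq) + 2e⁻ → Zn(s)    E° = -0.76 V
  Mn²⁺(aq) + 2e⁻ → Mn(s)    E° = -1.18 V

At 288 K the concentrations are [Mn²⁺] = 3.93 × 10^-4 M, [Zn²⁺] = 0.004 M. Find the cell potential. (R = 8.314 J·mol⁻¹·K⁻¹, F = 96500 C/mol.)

0.449 V

The Zn²⁺/Zn couple has the higher reduction potential and acts as the cathode, so E°_cell = -0.76 − (-1.18) = 0.42 V.
Balancing electrons gives n = 2; the reaction quotient is Q = [Mn²⁺]/[Zn²⁺] = 0.0983.
E = E° − (RT/nF) ln Q = 0.42 − (8.314×288)/(2×96500) × (-2.320) = 0.420 + 0.029 = 0.449 V.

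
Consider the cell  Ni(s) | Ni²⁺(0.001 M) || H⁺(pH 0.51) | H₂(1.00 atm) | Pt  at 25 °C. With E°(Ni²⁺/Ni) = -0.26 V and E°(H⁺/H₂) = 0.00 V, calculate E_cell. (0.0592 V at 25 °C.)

The hydrogen couple is the cathode, so E°_cell = 0.26 V; n = 2.
[H⁺] = 10^(−0.51) = 0.31 M, and Q = [Ni²⁺]·P(H₂) / [H⁺]^2 = 0.0105.
E = E° − (0.0592/2) log Q = 0.26 − (0.0592/2)(-1.980) = 0.319 V.

0.32 V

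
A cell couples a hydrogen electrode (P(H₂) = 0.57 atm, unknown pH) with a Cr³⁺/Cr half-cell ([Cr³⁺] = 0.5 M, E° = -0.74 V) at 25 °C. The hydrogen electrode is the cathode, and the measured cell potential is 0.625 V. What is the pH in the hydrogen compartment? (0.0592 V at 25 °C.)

pH = 2.16

E°_cell = 0.74 V and n = 6.
log Q = n(E° − E)/0.0592 = 6×(0.74 − 0.625)/0.0592 = 11.655.
With Q = [Cr³⁺]^2·P(H₂)^3 / [H⁺]^6, solving for [H⁺] gives log[H⁺] = -2.165, so pH = 2.16.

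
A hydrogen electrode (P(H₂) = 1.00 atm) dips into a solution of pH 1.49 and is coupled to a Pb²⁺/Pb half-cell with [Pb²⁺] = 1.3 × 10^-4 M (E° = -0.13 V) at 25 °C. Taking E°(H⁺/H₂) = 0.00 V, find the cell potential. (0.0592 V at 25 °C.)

The hydrogen couple is the cathode, so E°_cell = 0.13 V; n = 2.
[H⁺] = 10^(−1.49) = 0.032 M, and Q = [Pb²⁺]·P(H₂) / [H⁺]^2 = 0.124.
E = E° − (0.0592/2) log Q = 0.13 − (0.0592/2)(-0.906) = 0.157 V.

0.16 V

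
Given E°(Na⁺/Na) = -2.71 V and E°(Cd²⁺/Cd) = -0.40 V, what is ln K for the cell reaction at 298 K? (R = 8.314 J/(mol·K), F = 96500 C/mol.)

ln K = 179.9

E°_cell = -0.40 − (-2.71) = 2.31 V, with n = 2 electrons transferred.
At equilibrium E = 0, so the Nernst equation gives ln K = nFE°/RT = (2)(96500)(2.31)/((8.314)(298)) = 179.95.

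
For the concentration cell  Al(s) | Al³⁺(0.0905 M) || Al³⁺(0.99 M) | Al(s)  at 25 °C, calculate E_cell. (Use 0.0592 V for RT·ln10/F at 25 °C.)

0.021 V

Both half-cells are Al³⁺/Al, so E°_cell = 0. The concentrated side is the cathode; the cell reaction moves Al³⁺ from high to low concentration with n = 3.
Q = [Al³⁺]_dilute/[Al³⁺]_conc = 0.0905/0.99 = 0.0914.
E = 0 − (0.0592/3) log Q = −(0.0592/3)(-1.039) = 0.0205 V.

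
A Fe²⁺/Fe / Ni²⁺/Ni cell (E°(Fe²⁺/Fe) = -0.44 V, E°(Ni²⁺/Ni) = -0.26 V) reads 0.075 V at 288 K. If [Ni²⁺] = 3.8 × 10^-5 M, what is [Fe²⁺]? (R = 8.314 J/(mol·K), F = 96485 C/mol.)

From the Nernst equation, ln Q = nF(E° − E)/RT = 2×96485×(0.18 − 0.075)/(8.314×288) = 8.462, so Q = 4730.
With Q = [Fe²⁺]/[Ni²⁺] and the known concentrations, [Fe²⁺] in the numerator gives [Fe²⁺] = 0.18 M.

0.18 M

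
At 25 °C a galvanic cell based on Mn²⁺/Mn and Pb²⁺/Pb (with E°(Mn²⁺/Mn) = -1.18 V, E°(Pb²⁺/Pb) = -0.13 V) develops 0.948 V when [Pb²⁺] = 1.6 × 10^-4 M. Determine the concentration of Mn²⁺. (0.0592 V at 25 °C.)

From the Nernst equation, log Q = n(E° − E)/0.0592 = 2(1.05 − 0.948)/0.0592 = 3.446, so Q = 2790.
With Q = [Mn²⁺]/[Pb²⁺] and the known concentrations, [Mn²⁺] in the numerator gives [Mn²⁺] = 0.45 M.

0.45 M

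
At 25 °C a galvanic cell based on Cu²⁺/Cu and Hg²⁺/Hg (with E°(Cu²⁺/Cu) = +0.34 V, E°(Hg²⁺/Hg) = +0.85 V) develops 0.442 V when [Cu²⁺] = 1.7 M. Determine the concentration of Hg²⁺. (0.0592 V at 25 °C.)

From the Nernst equation, log Q = n(E° − E)/0.0592 = 2(0.51 − 0.442)/0.0592 = 2.297, so Q = 198.
With Q = [Cu²⁺]/[Hg²⁺] and the known concentrations, [Hg²⁺] in the denominator gives [Hg²⁺] = 0.0086 M.

0.0086 M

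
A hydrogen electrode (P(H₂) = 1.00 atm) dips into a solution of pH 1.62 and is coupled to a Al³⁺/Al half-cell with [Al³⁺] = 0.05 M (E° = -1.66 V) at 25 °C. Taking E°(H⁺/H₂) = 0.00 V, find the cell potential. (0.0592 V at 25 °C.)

1.59 V

The hydrogen couple is the cathode, so E°_cell = 1.66 V; n = 6.
[H⁺] = 10^(−1.62) = 0.024 M, and Q = [Al³⁺]^2·P(H₂)^3 / [H⁺]^6 = 1.31 × 10^7.
E = E° − (0.0592/6) log Q = 1.66 − (0.0592/6)(7.118) = 1.590 V.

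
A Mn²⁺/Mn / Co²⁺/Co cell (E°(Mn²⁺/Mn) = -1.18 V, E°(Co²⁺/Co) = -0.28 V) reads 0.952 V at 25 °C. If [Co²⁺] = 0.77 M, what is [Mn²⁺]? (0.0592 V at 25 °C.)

From the Nernst equation, log Q = n(E° − E)/0.0592 = 2(0.90 − 0.952)/0.0592 = -1.757, so Q = 0.0175.
With Q = [Mn²⁺]/[Co²⁺] and the known concentrations, [Mn²⁺] in the numerator gives [Mn²⁺] = 0.013 M.

0.013 M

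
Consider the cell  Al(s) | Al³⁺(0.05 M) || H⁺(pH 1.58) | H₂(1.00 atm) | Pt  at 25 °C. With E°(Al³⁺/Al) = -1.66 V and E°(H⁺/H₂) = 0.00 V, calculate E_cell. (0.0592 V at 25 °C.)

The hydrogen couple is the cathode, so E°_cell = 1.66 V; n = 6.
[H⁺] = 10^(−1.58) = 0.026 M, and Q = [Al³⁺]^2·P(H₂)^3 / [H⁺]^6 = 7.55 × 10^6.
E = E° − (0.0592/6) log Q = 1.66 − (0.0592/6)(6.878) = 1.592 V.

1.59 V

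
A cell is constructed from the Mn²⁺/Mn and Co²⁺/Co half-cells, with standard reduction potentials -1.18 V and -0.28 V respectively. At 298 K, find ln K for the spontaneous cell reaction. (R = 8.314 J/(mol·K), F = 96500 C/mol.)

ln K = 70.1

E°_cell = -0.28 − (-1.18) = 0.90 V, with n = 2 electrons transferred.
At equilibrium E = 0, so the Nernst equation gives ln K = nFE°/RT = (2)(96500)(0.90)/((8.314)(298)) = 70.11.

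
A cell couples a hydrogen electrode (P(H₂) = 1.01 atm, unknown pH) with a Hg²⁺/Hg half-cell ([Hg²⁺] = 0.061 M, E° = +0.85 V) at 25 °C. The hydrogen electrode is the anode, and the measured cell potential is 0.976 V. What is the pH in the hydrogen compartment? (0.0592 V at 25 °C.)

pH = 2.73

E°_cell = 0.85 V and n = 2.
log Q = n(E° − E)/0.0592 = 2×(0.85 − 0.976)/0.0592 = -4.257.
With Q = [H⁺]^2 / ([Hg²⁺]·P(H₂)), solving for [H⁺] gives log[H⁺] = -2.734, so pH = 2.73.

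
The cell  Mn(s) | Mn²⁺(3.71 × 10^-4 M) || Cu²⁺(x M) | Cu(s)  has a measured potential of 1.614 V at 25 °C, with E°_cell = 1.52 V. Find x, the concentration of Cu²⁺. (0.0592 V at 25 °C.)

From the Nernst equation, log Q = n(E° − E)/0.0592 = 2(1.52 − 1.614)/0.0592 = -3.176, so Q = 6.67 × 10^-4.
With Q = [Mn²⁺]/[Cu²⁺] and the known concentrations, [Cu²⁺] in the denominator gives [Cu²⁺] = 0.56 M.

0.56 M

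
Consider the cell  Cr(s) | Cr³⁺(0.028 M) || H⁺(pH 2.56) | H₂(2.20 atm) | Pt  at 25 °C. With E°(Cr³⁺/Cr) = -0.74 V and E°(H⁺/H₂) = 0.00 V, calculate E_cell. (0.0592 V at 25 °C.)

0.61 V

The hydrogen couple is the cathode, so E°_cell = 0.74 V; n = 6.
[H⁺] = 10^(−2.56) = 0.0028 M, and Q = [Cr³⁺]^2·P(H₂)^3 / [H⁺]^6 = 1.91 × 10^13.
E = E° − (0.0592/6) log Q = 0.74 − (0.0592/6)(13.282) = 0.609 V.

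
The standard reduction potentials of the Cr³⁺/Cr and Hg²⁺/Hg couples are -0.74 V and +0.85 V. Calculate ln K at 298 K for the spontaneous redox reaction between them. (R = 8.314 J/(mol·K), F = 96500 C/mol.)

E°_cell = +0.85 − (-0.74) = 1.59 V, with n = 6 electrons transferred.
At equilibrium E = 0, so the Nernst equation gives ln K = nFE°/RT = (6)(96500)(1.59)/((8.314)(298)) = 371.58.

ln K = 371.6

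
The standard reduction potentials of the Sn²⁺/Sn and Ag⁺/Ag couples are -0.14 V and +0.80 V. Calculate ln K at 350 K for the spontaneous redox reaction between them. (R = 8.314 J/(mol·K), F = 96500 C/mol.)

E°_cell = +0.80 − (-0.14) = 0.94 V, with n = 2 electrons transferred.
At equilibrium E = 0, so the Nernst equation gives ln K = nFE°/RT = (2)(96500)(0.94)/((8.314)(350)) = 62.35.

ln K = 62.3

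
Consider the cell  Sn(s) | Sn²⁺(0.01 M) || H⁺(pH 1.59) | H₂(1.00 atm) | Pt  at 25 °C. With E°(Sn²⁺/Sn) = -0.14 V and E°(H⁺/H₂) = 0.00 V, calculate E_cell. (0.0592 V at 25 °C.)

The hydrogen couple is the cathode, so E°_cell = 0.14 V; n = 2.
[H⁺] = 10^(−1.59) = 0.026 M, and Q = [Sn²⁺]·P(H₂) / [H⁺]^2 = 15.1.
E = E° − (0.0592/2) log Q = 0.14 − (0.0592/2)(1.180) = 0.105 V.

0.11 V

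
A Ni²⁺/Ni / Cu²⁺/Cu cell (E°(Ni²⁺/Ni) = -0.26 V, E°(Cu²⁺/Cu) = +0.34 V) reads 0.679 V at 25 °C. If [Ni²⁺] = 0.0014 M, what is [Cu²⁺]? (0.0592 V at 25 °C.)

0.65 M

From the Nernst equation, log Q = n(E° − E)/0.0592 = 2(0.60 − 0.679)/0.0592 = -2.669, so Q = 0.00214.
With Q = [Ni²⁺]/[Cu²⁺] and the known concentrations, [Cu²⁺] in the denominator gives [Cu²⁺] = 0.65 M.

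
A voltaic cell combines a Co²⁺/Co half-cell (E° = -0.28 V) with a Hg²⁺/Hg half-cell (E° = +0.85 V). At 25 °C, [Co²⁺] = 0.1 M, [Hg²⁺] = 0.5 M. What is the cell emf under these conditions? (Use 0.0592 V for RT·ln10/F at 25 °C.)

The Hg²⁺/Hg couple has the higher reduction potential and acts as the cathode, so E°_cell = +0.85 − (-0.28) = 1.13 V.
Balancing electrons gives n = 2; the reaction quotient is Q = [Co²⁺]/[Hg²⁺] = 0.200.
At 25 °C, E = E° − (0.0592/n) log Q = 1.13 − (0.0592/2)(-0.699) = 1.130 + 0.021 = 1.151 V.

1.15 V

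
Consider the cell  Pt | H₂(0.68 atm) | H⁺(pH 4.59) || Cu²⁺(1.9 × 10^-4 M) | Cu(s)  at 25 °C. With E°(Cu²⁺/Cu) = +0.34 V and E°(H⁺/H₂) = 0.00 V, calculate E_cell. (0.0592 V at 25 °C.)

The Cu²⁺/Cu couple is the cathode, so E°_cell = 0.34 V; n = 2.
[H⁺] = 10^(−4.59) = 2.6 × 10^-5 M, and Q = [H⁺]^2 / ([Cu²⁺]·P(H₂)) = 5.11 × 10^-6.
E = E° − (0.0592/2) log Q = 0.34 − (0.0592/2)(-5.291) = 0.497 V.

0.50 V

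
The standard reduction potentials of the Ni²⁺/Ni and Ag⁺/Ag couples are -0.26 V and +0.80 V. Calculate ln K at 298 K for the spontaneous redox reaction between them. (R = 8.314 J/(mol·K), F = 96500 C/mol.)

ln K = 82.6

E°_cell = +0.80 − (-0.26) = 1.06 V, with n = 2 electrons transferred.
At equilibrium E = 0, so the Nernst equation gives ln K = nFE°/RT = (2)(96500)(1.06)/((8.314)(298)) = 82.57.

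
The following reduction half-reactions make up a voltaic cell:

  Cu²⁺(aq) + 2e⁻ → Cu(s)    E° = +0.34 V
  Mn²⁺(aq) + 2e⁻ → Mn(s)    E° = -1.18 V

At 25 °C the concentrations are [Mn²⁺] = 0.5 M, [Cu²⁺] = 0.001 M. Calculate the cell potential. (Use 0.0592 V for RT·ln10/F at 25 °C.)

The Cu²⁺/Cu couple has the higher reduction potential and acts as the cathode, so E°_cell = +0.34 − (-1.18) = 1.52 V.
Balancing electrons gives n = 2; the reaction quotient is Q = [Mn²⁺]/[Cu²⁺] = 500.
At 25 °C, E = E° − (0.0592/n) log Q = 1.52 − (0.0592/2)(2.699) = 1.520 − 0.080 = 1.440 V.

1.44 V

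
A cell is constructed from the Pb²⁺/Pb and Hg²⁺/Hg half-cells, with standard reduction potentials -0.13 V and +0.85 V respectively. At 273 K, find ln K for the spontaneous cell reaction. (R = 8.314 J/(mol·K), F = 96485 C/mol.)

E°_cell = +0.85 − (-0.13) = 0.98 V, with n = 2 electrons transferred.
At equilibrium E = 0, so the Nernst equation gives ln K = nFE°/RT = (2)(96485)(0.98)/((8.314)(273)) = 83.32.

ln K = 83.3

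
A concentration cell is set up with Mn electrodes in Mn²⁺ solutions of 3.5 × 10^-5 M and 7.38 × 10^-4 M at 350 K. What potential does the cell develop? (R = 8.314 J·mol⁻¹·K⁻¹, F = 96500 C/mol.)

0.046 V

Both half-cells are Mn²⁺/Mn, so E°_cell = 0. The concentrated side is the cathode; the cell reaction moves Mn²⁺ from high to low concentration with n = 2.
Q = [Mn²⁺]_dilute/[Mn²⁺]_conc = 3.5 × 10^-5/7.38 × 10^-4 = 0.0474.
E = 0 − (RT/nF) ln Q = −((8.314×350)/(2×96500))(-3.049) = 0.0460 V.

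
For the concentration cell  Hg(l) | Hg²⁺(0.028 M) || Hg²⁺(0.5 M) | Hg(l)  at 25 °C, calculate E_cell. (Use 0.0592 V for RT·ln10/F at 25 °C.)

Both half-cells are Hg²⁺/Hg, so E°_cell = 0. The concentrated side is the cathode; the cell reaction moves Hg²⁺ from high to low concentration with n = 2.
Q = [Hg²⁺]_dilute/[Hg²⁺]_conc = 0.028/0.5 = 0.0560.
E = 0 − (0.0592/2) log Q = −(0.0592/2)(-1.252) = 0.0371 V.

0.037 V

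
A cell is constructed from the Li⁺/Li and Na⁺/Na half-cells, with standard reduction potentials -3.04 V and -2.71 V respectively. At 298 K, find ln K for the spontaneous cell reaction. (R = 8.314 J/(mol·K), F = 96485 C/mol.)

ln K = 12.9

E°_cell = -2.71 − (-3.04) = 0.33 V, with n = 1 electron transferred.
At equilibrium E = 0, so the Nernst equation gives ln K = nFE°/RT = (1)(96485)(0.33)/((8.314)(298)) = 12.85.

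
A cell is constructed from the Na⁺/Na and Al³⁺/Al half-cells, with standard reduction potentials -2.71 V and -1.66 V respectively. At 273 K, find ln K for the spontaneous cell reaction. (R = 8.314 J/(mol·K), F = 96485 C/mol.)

ln K = 133.9

E°_cell = -1.66 − (-2.71) = 1.05 V, with n = 3 electrons transferred.
At equilibrium E = 0, so the Nernst equation gives ln K = nFE°/RT = (3)(96485)(1.05)/((8.314)(273)) = 133.91.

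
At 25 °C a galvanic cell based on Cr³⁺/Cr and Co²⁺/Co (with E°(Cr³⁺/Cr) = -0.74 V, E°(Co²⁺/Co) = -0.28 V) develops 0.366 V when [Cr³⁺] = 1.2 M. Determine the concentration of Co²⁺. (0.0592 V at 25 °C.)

7.5 × 10^-4 M

From the Nernst equation, log Q = n(E° − E)/0.0592 = 6(0.46 − 0.366)/0.0592 = 9.527, so Q = 3.37 × 10^9.
With Q = [Cr³⁺]^2/[Co²⁺]^3 and the known concentrations, [Co²⁺]^3 in the denominator gives [Co²⁺] = 7.5 × 10^-4 M.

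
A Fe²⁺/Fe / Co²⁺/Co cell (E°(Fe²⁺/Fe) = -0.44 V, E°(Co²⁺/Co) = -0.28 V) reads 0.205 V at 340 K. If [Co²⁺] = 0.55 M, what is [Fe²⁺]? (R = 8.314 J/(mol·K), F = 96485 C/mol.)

From the Nernst equation, ln Q = nF(E° − E)/RT = 2×96485×(0.16 − 0.205)/(8.314×340) = -3.072, so Q = 0.0463.
With Q = [Fe²⁺]/[Co²⁺] and the known concentrations, [Fe²⁺] in the numerator gives [Fe²⁺] = 0.025 M.

0.025 M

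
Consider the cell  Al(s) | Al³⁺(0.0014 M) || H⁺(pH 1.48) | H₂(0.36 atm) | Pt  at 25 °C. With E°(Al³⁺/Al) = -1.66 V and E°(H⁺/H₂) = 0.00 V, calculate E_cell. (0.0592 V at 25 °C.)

1.64 V

The hydrogen couple is the cathode, so E°_cell = 1.66 V; n = 6.
[H⁺] = 10^(−1.48) = 0.033 M, and Q = [Al³⁺]^2·P(H₂)^3 / [H⁺]^6 = 69.4.
E = E° − (0.0592/6) log Q = 1.66 − (0.0592/6)(1.841) = 1.642 V.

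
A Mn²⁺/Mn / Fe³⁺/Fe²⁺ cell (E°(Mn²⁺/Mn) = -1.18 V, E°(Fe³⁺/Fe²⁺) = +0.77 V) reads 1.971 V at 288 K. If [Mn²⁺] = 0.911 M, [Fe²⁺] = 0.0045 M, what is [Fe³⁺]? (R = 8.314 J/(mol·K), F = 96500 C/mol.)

From the Nernst equation, ln Q = nF(E° − E)/RT = 2×96500×(1.95 − 1.971)/(8.314×288) = -1.693, so Q = 0.184.
With Q = [Mn²⁺]·[Fe²⁺]^2/[Fe³⁺]^2 and the known concentrations, [Fe³⁺]^2 in the denominator gives [Fe³⁺] = 0.01 M.

0.01 M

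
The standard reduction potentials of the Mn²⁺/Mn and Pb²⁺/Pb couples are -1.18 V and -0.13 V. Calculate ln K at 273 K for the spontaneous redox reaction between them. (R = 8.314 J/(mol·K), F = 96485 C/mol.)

ln K = 89.3

E°_cell = -0.13 − (-1.18) = 1.05 V, with n = 2 electrons transferred.
At equilibrium E = 0, so the Nernst equation gives ln K = nFE°/RT = (2)(96485)(1.05)/((8.314)(273)) = 89.27.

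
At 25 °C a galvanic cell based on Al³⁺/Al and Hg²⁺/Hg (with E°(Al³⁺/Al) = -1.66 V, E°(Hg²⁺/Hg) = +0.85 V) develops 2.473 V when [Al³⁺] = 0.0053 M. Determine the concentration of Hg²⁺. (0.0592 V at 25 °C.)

From the Nernst equation, log Q = n(E° − E)/0.0592 = 6(2.51 − 2.473)/0.0592 = 3.750, so Q = 5620.
With Q = [Al³⁺]^2/[Hg²⁺]^3 and the known concentrations, [Hg²⁺]^3 in the denominator gives [Hg²⁺] = 0.0017 M.

0.0017 M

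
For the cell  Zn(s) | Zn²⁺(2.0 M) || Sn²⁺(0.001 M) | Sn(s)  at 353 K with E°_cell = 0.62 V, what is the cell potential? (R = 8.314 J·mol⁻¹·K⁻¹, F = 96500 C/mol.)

0.504 V

Balancing electrons gives n = 2; the reaction quotient is Q = [Zn²⁺]/[Sn²⁺] = 2000.
E = E° − (RT/nF) ln Q = 0.62 − (8.314×353)/(2×96500) × (7.601) = 0.620 − 0.116 = 0.504 V.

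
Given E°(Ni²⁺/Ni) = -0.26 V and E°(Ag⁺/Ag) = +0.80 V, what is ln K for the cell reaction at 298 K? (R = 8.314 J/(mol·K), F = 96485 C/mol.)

E°_cell = +0.80 − (-0.26) = 1.06 V, with n = 2 electrons transferred.
At equilibrium E = 0, so the Nernst equation gives ln K = nFE°/RT = (2)(96485)(1.06)/((8.314)(298)) = 82.56.

ln K = 82.6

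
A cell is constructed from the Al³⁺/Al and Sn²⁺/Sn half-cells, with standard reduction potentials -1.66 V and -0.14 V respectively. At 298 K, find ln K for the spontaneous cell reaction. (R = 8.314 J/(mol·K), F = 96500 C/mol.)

ln K = 355.2

E°_cell = -0.14 − (-1.66) = 1.52 V, with n = 6 electrons transferred.
At equilibrium E = 0, so the Nernst equation gives ln K = nFE°/RT = (6)(96500)(1.52)/((8.314)(298)) = 355.22.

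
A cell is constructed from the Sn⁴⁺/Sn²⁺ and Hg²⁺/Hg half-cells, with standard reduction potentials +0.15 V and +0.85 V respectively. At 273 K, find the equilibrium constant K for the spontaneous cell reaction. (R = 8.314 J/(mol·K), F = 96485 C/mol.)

E°_cell = +0.85 − (+0.15) = 0.70 V, with n = 2 electrons transferred.
At equilibrium E = 0, so the Nernst equation gives ln K = nFE°/RT = (2)(96485)(0.70)/((8.314)(273)) = 59.51.
K = e^59.51 = 7 × 10^25.

7 × 10^25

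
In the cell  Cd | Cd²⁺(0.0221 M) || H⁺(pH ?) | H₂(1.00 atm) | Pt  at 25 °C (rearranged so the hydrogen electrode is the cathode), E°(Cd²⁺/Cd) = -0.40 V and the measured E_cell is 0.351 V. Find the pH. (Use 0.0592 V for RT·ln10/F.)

pH = 1.66

E°_cell = 0.40 V and n = 2.
log Q = n(E° − E)/0.0592 = 2×(0.40 − 0.351)/0.0592 = 1.655.
With Q = [Cd²⁺]·P(H₂) / [H⁺]^2, solving for [H⁺] gives log[H⁺] = -1.656, so pH = 1.66.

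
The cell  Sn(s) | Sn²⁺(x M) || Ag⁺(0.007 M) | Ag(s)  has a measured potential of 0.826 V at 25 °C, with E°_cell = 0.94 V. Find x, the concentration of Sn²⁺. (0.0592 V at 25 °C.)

0.35 M

From the Nernst equation, log Q = n(E° − E)/0.0592 = 2(0.94 − 0.826)/0.0592 = 3.851, so Q = 7100.
With Q = [Sn²⁺]/[Ag⁺]^2 and the known concentrations, [Sn²⁺] in the numerator gives [Sn²⁺] = 0.35 M.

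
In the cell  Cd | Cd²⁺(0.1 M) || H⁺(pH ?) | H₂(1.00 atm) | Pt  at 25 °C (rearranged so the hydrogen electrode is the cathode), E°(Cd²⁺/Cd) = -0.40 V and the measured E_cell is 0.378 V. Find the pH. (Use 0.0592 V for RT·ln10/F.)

E°_cell = 0.40 V and n = 2.
log Q = n(E° − E)/0.0592 = 2×(0.40 − 0.378)/0.0592 = 0.743.
With Q = [Cd²⁺]·P(H₂) / [H⁺]^2, solving for [H⁺] gives log[H⁺] = -0.872, so pH = 0.87.

pH = 0.87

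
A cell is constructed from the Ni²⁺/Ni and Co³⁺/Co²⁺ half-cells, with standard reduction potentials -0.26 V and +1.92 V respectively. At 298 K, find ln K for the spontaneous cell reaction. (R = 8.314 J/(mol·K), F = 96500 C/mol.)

E°_cell = +1.92 − (-0.26) = 2.18 V, with n = 2 electrons transferred.
At equilibrium E = 0, so the Nernst equation gives ln K = nFE°/RT = (2)(96500)(2.18)/((8.314)(298)) = 169.82.

ln K = 169.8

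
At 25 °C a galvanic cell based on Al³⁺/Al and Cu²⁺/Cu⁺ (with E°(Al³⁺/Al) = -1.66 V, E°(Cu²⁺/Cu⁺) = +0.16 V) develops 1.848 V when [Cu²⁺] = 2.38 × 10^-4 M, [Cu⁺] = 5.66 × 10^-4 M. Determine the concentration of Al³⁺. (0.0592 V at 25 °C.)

0.0028 M

From the Nernst equation, log Q = n(E° − E)/0.0592 = 3(1.82 − 1.848)/0.0592 = -1.419, so Q = 0.0381.
With Q = [Al³⁺]·[Cu⁺]^3/[Cu²⁺]^3 and the known concentrations, [Al³⁺] in the numerator gives [Al³⁺] = 0.0028 M.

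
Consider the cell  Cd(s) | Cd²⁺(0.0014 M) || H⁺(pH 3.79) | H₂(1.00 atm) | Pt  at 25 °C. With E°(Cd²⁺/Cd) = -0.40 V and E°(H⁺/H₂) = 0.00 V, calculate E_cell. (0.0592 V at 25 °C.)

The hydrogen couple is the cathode, so E°_cell = 0.40 V; n = 2.
[H⁺] = 10^(−3.79) = 1.6 × 10^-4 M, and Q = [Cd²⁺]·P(H₂) / [H⁺]^2 = 5.32 × 10^4.
E = E° − (0.0592/2) log Q = 0.40 − (0.0592/2)(4.726) = 0.260 V.

0.26 V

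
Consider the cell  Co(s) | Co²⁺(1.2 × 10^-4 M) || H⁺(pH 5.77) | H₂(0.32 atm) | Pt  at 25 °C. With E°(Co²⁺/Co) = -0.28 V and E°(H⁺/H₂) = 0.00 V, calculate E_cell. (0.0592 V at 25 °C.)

0.069 V

The hydrogen couple is the cathode, so E°_cell = 0.28 V; n = 2.
[H⁺] = 10^(−5.77) = 1.7 × 10^-6 M, and Q = [Co²⁺]·P(H₂) / [H⁺]^2 = 1.33 × 10^7.
E = E° − (0.0592/2) log Q = 0.28 − (0.0592/2)(7.124) = 0.069 V.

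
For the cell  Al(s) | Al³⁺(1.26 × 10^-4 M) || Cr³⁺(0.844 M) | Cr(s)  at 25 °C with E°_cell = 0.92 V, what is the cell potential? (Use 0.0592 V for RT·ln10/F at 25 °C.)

0.995 V

Balancing electrons gives n = 3; the reaction quotient is Q = [Al³⁺]/[Cr³⁺] = 1.49 × 10^-4.
At 25 °C, E = E° − (0.0592/n) log Q = 0.92 − (0.0592/3)(-3.826) = 0.920 + 0.075 = 0.995 V.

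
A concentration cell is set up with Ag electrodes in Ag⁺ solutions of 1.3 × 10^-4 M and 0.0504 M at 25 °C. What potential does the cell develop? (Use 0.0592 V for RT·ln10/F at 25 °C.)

0.15 V

Both half-cells are Ag⁺/Ag, so E°_cell = 0. The concentrated side is the cathode; the cell reaction moves Ag⁺ from high to low concentration with n = 1.
Q = [Ag⁺]_dilute/[Ag⁺]_conc = 1.3 × 10^-4/0.0504 = 0.00258.
E = 0 − (0.0592/1) log Q = −(0.0592/1)(-2.588) = 0.1532 V.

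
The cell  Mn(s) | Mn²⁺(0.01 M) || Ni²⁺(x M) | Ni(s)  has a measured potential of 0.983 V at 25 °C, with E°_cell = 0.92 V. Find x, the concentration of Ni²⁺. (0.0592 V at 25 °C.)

1.3 M

From the Nernst equation, log Q = n(E° − E)/0.0592 = 2(0.92 − 0.983)/0.0592 = -2.128, so Q = 0.00744.
With Q = [Mn²⁺]/[Ni²⁺] and the known concentrations, [Ni²⁺] in the denominator gives [Ni²⁺] = 1.3 M.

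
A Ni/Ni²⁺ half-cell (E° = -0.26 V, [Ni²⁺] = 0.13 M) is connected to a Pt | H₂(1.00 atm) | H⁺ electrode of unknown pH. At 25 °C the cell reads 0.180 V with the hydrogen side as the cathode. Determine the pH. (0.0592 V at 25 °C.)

pH = 1.79

E°_cell = 0.26 V and n = 2.
log Q = n(E° − E)/0.0592 = 2×(0.26 − 0.180)/0.0592 = 2.703.
With Q = [Ni²⁺]·P(H₂) / [H⁺]^2, solving for [H⁺] gives log[H⁺] = -1.794, so pH = 1.79.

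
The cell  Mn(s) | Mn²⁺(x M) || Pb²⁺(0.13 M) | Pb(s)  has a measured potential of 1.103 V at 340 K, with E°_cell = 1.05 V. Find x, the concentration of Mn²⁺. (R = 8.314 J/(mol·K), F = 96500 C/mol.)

0.0035 M

From the Nernst equation, ln Q = nF(E° − E)/RT = 2×96500×(1.05 − 1.103)/(8.314×340) = -3.619, so Q = 0.0268.
With Q = [Mn²⁺]/[Pb²⁺] and the known concentrations, [Mn²⁺] in the numerator gives [Mn²⁺] = 0.0035 M.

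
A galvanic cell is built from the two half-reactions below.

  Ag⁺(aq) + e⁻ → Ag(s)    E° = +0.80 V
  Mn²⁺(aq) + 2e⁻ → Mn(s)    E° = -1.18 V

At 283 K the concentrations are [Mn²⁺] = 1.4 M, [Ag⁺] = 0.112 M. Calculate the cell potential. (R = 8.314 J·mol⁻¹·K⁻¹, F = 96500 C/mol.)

1.92 V

The Ag⁺/Ag couple has the higher reduction potential and acts as the cathode, so E°_cell = +0.80 − (-1.18) = 1.98 V.
Balancing electrons gives n = 2; the reaction quotient is Q = [Mn²⁺]/[Ag⁺]^2 = 112.
E = E° − (RT/nF) ln Q = 1.98 − (8.314×283)/(2×96500) × (4.715) = 1.980 − 0.057 = 1.923 V.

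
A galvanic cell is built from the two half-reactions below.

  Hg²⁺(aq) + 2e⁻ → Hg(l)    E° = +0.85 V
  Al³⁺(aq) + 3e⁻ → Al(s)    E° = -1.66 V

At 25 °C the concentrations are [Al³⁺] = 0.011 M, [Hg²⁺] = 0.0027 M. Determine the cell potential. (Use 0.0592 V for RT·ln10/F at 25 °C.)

2.47 V

The Hg²⁺/Hg couple has the higher reduction potential and acts as the cathode, so E°_cell = +0.85 − (-1.66) = 2.51 V.
Balancing electrons gives n = 6; the reaction quotient is Q = [Al³⁺]^2/[Hg²⁺]^3 = 6150.
At 25 °C, E = E° − (0.0592/n) log Q = 2.51 − (0.0592/6)(3.789) = 2.510 − 0.037 = 2.473 V.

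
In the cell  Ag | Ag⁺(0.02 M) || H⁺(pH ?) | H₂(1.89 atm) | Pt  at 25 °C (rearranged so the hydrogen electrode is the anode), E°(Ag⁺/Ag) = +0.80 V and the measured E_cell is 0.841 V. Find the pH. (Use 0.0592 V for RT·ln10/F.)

pH = 2.25

E°_cell = 0.80 V and n = 2.
log Q = n(E° − E)/0.0592 = 2×(0.80 − 0.841)/0.0592 = -1.385.
With Q = [H⁺]^2 / ([Ag⁺]^2·P(H₂)), solving for [H⁺] gives log[H⁺] = -2.253, so pH = 2.25.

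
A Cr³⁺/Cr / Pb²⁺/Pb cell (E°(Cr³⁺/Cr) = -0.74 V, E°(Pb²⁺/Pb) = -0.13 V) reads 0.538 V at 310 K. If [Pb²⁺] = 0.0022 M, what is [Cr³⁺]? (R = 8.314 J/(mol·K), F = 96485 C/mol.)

From the Nernst equation, ln Q = nF(E° − E)/RT = 6×96485×(0.61 − 0.538)/(8.314×310) = 16.172, so Q = 1.06 × 10^7.
With Q = [Cr³⁺]^2/[Pb²⁺]^3 and the known concentrations, [Cr³⁺]^2 in the numerator gives [Cr³⁺] = 0.34 M.

0.34 M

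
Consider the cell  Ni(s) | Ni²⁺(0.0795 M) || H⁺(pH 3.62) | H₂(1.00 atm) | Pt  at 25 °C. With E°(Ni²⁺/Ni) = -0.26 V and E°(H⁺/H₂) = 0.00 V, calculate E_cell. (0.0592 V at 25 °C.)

0.078 V

The hydrogen couple is the cathode, so E°_cell = 0.26 V; n = 2.
[H⁺] = 10^(−3.62) = 2.4 × 10^-4 M, and Q = [Ni²⁺]·P(H₂) / [H⁺]^2 = 1.38 × 10^6.
E = E° − (0.0592/2) log Q = 0.26 − (0.0592/2)(6.140) = 0.078 V.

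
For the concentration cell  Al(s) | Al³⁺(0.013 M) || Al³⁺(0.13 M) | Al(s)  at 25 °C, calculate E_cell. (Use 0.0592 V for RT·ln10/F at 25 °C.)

0.020 V

Both half-cells are Al³⁺/Al, so E°_cell = 0. The concentrated side is the cathode; the cell reaction moves Al³⁺ from high to low concentration with n = 3.
Q = [Al³⁺]_dilute/[Al³⁺]_conc = 0.013/0.13 = 0.100.
E = 0 − (0.0592/3) log Q = −(0.0592/3)(-1.000) = 0.0197 V.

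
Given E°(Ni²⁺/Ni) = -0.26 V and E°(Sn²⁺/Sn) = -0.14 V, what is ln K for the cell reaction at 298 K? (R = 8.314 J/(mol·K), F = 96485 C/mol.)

E°_cell = -0.14 − (-0.26) = 0.12 V, with n = 2 electrons transferred.
At equilibrium E = 0, so the Nernst equation gives ln K = nFE°/RT = (2)(96485)(0.12)/((8.314)(298)) = 9.35.

ln K = 9.3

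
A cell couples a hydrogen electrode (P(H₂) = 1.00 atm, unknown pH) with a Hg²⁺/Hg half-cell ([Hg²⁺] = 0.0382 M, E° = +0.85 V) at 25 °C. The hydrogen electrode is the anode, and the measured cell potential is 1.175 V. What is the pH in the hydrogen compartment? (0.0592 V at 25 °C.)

E°_cell = 0.85 V and n = 2.
log Q = n(E° − E)/0.0592 = 2×(0.85 − 1.175)/0.0592 = -10.980.
With Q = [H⁺]^2 / ([Hg²⁺]·P(H₂)), solving for [H⁺] gives log[H⁺] = -6.199, so pH = 6.20.

pH = 6.20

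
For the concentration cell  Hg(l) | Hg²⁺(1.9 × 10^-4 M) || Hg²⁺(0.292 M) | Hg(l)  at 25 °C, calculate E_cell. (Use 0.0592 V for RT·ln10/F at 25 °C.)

0.094 V

Both half-cells are Hg²⁺/Hg, so E°_cell = 0. The concentrated side is the cathode; the cell reaction moves Hg²⁺ from high to low concentration with n = 2.
Q = [Hg²⁺]_dilute/[Hg²⁺]_conc = 1.9 × 10^-4/0.292 = 6.51 × 10^-4.
E = 0 − (0.0592/2) log Q = −(0.0592/2)(-3.187) = 0.0943 V.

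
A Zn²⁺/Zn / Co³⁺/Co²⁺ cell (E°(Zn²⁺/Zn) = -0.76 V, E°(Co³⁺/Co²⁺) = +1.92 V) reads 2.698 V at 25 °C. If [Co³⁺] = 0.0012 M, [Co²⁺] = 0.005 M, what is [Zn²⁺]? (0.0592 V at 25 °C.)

0.014 M

From the Nernst equation, log Q = n(E° − E)/0.0592 = 2(2.68 − 2.698)/0.0592 = -0.608, so Q = 0.247.
With Q = [Zn²⁺]·[Co²⁺]^2/[Co³⁺]^2 and the known concentrations, [Zn²⁺] in the numerator gives [Zn²⁺] = 0.014 M.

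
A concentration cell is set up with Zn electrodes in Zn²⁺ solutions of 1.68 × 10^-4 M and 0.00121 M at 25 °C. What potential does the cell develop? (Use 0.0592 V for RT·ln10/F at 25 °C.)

Both half-cells are Zn²⁺/Zn, so E°_cell = 0. The concentrated side is the cathode; the cell reaction moves Zn²⁺ from high to low concentration with n = 2.
Q = [Zn²⁺]_dilute/[Zn²⁺]_conc = 1.68 × 10^-4/0.00121 = 0.139.
E = 0 − (0.0592/2) log Q = −(0.0592/2)(-0.857) = 0.0254 V.

0.025 V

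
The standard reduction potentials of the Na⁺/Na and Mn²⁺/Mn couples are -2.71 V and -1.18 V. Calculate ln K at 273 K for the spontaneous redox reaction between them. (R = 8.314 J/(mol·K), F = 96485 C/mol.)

ln K = 130.1

E°_cell = -1.18 − (-2.71) = 1.53 V, with n = 2 electrons transferred.
At equilibrium E = 0, so the Nernst equation gives ln K = nFE°/RT = (2)(96485)(1.53)/((8.314)(273)) = 130.08.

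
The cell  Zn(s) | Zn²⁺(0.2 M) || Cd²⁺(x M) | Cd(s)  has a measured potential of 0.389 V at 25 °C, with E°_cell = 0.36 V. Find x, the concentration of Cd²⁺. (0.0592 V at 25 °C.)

From the Nernst equation, log Q = n(E° − E)/0.0592 = 2(0.36 − 0.389)/0.0592 = -0.980, so Q = 0.105.
With Q = [Zn²⁺]/[Cd²⁺] and the known concentrations, [Cd²⁺] in the denominator gives [Cd²⁺] = 1.9 M.

1.9 M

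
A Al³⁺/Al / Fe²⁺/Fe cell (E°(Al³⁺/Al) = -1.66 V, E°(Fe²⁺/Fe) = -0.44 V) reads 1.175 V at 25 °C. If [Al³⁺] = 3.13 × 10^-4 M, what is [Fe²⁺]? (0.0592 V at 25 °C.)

1.4 × 10^-4 M

From the Nernst equation, log Q = n(E° − E)/0.0592 = 6(1.22 − 1.175)/0.0592 = 4.561, so Q = 3.64 × 10^4.
With Q = [Al³⁺]^2/[Fe²⁺]^3 and the known concentrations, [Fe²⁺]^3 in the denominator gives [Fe²⁺] = 1.4 × 10^-4 M.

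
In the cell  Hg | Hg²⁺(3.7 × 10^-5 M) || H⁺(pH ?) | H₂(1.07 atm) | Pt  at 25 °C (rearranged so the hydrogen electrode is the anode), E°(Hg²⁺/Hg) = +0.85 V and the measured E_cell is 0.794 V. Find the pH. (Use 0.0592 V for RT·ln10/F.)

pH = 1.26

E°_cell = 0.85 V and n = 2.
log Q = n(E° − E)/0.0592 = 2×(0.85 − 0.794)/0.0592 = 1.892.
With Q = [H⁺]^2 / ([Hg²⁺]·P(H₂)), solving for [H⁺] gives log[H⁺] = -1.255, so pH = 1.26.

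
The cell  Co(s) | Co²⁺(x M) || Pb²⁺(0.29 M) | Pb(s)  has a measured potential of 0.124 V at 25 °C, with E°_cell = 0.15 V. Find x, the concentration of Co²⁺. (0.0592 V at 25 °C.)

2.2 M

From the Nernst equation, log Q = n(E° − E)/0.0592 = 2(0.15 − 0.124)/0.0592 = 0.878, so Q = 7.56.
With Q = [Co²⁺]/[Pb²⁺] and the known concentrations, [Co²⁺] in the numerator gives [Co²⁺] = 2.2 M.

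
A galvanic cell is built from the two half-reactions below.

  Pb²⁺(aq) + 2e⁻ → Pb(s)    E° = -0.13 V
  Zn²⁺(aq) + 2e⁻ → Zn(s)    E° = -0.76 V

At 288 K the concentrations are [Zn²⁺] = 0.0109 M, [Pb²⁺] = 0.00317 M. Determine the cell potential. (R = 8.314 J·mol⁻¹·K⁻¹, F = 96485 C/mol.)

The Pb²⁺/Pb couple has the higher reduction potential and acts as the cathode, so E°_cell = -0.13 − (-0.76) = 0.63 V.
Balancing electrons gives n = 2; the reaction quotient is Q = [Zn²⁺]/[Pb²⁺] = 3.44.
E = E° − (RT/nF) ln Q = 0.63 − (8.314×288)/(2×96485) × (1.235) = 0.630 − 0.015 = 0.615 V.

0.615 V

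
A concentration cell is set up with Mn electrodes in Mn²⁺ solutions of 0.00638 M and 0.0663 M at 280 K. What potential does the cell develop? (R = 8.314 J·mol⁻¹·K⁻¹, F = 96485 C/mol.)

0.028 V

Both half-cells are Mn²⁺/Mn, so E°_cell = 0. The concentrated side is the cathode; the cell reaction moves Mn²⁺ from high to low concentration with n = 2.
Q = [Mn²⁺]_dilute/[Mn²⁺]_conc = 0.00638/0.0663 = 0.0962.
E = 0 − (RT/nF) ln Q = −((8.314×280)/(2×96485))(-2.341) = 0.0282 V.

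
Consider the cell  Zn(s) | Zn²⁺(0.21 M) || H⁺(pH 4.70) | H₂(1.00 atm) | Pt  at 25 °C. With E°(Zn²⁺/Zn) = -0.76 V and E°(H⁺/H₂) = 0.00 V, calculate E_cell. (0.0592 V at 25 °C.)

0.50 V

The hydrogen couple is the cathode, so E°_cell = 0.76 V; n = 2.
[H⁺] = 10^(−4.70) = 2 × 10^-5 M, and Q = [Zn²⁺]·P(H₂) / [H⁺]^2 = 5.27 × 10^8.
E = E° − (0.0592/2) log Q = 0.76 − (0.0592/2)(8.722) = 0.502 V.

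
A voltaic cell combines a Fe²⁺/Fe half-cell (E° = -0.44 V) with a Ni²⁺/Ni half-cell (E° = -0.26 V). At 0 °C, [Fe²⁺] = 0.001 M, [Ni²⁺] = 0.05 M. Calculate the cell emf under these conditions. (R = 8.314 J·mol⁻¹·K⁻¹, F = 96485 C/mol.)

0.226 V

The Ni²⁺/Ni couple has the higher reduction potential and acts as the cathode, so E°_cell = -0.26 − (-0.44) = 0.18 V.
Balancing electrons gives n = 2; the reaction quotient is Q = [Fe²⁺]/[Ni²⁺] = 0.0200.
E = E° − (RT/nF) ln Q = 0.18 − (8.314×273)/(2×96485) × (-3.912) = 0.180 + 0.046 = 0.226 V.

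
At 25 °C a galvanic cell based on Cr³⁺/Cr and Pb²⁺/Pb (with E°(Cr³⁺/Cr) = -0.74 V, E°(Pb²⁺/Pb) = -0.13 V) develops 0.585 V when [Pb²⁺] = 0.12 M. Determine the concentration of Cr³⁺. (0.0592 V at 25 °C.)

0.77 M

From the Nernst equation, log Q = n(E° − E)/0.0592 = 6(0.61 − 0.585)/0.0592 = 2.534, so Q = 342.
With Q = [Cr³⁺]^2/[Pb²⁺]^3 and the known concentrations, [Cr³⁺]^2 in the numerator gives [Cr³⁺] = 0.77 M.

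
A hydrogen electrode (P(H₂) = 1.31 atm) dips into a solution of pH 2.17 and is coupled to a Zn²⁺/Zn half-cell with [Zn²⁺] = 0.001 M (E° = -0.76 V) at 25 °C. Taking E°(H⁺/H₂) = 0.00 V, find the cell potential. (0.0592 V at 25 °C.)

The hydrogen couple is the cathode, so E°_cell = 0.76 V; n = 2.
[H⁺] = 10^(−2.17) = 0.0068 M, and Q = [Zn²⁺]·P(H₂) / [H⁺]^2 = 28.7.
E = E° − (0.0592/2) log Q = 0.76 − (0.0592/2)(1.457) = 0.717 V.

0.72 V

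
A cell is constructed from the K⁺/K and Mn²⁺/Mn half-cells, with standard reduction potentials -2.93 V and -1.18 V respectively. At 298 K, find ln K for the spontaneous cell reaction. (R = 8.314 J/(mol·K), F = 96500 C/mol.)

E°_cell = -1.18 − (-2.93) = 1.75 V, with n = 2 electrons transferred.
At equilibrium E = 0, so the Nernst equation gives ln K = nFE°/RT = (2)(96500)(1.75)/((8.314)(298)) = 136.32.

ln K = 136.3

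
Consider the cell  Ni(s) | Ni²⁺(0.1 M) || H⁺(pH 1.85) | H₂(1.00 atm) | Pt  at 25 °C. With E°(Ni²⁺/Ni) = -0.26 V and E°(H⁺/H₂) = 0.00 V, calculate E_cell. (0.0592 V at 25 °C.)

0.18 V

The hydrogen couple is the cathode, so E°_cell = 0.26 V; n = 2.
[H⁺] = 10^(−1.85) = 0.014 M, and Q = [Ni²⁺]·P(H₂) / [H⁺]^2 = 501.
E = E° − (0.0592/2) log Q = 0.26 − (0.0592/2)(2.700) = 0.180 V.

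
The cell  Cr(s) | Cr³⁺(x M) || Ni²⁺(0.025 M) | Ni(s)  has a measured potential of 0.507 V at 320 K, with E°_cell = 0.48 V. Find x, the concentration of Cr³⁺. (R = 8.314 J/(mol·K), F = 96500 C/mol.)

2.1 × 10^-4 M

From the Nernst equation, ln Q = nF(E° − E)/RT = 6×96500×(0.48 − 0.507)/(8.314×320) = -5.876, so Q = 0.00281.
With Q = [Cr³⁺]^2/[Ni²⁺]^3 and the known concentrations, [Cr³⁺]^2 in the numerator gives [Cr³⁺] = 2.1 × 10^-4 M.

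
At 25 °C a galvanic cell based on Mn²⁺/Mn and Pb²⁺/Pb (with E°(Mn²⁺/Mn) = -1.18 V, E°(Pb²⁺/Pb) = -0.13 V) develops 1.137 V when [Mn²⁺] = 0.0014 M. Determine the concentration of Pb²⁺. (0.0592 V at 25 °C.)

From the Nernst equation, log Q = n(E° − E)/0.0592 = 2(1.05 − 1.137)/0.0592 = -2.939, so Q = 0.00115.
With Q = [Mn²⁺]/[Pb²⁺] and the known concentrations, [Pb²⁺] in the denominator gives [Pb²⁺] = 1.2 M.

1.2 M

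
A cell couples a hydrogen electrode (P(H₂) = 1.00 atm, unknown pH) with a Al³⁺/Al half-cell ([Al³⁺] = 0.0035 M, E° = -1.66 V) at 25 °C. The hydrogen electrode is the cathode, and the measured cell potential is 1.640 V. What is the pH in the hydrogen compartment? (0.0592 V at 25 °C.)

E°_cell = 1.66 V and n = 6.
log Q = n(E° − E)/0.0592 = 6×(1.66 − 1.640)/0.0592 = 2.027.
With Q = [Al³⁺]^2·P(H₂)^3 / [H⁺]^6, solving for [H⁺] gives log[H⁺] = -1.156, so pH = 1.16.

pH = 1.16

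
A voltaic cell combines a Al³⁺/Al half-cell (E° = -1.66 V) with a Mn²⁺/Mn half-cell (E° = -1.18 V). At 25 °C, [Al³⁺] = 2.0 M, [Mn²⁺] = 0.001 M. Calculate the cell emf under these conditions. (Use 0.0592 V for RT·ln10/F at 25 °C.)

The Mn²⁺/Mn couple has the higher reduction potential and acts as the cathode, so E°_cell = -1.18 − (-1.66) = 0.48 V.
Balancing electrons gives n = 6; the reaction quotient is Q = [Al³⁺]^2/[Mn²⁺]^3 = 4 × 10^9.
At 25 °C, E = E° − (0.0592/n) log Q = 0.48 − (0.0592/6)(9.602) = 0.480 − 0.095 = 0.385 V.

0.385 V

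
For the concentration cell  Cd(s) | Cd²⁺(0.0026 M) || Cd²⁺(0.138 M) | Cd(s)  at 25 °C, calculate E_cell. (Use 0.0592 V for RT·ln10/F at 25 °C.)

Both half-cells are Cd²⁺/Cd, so E°_cell = 0. The concentrated side is the cathode; the cell reaction moves Cd²⁺ from high to low concentration with n = 2.
Q = [Cd²⁺]_dilute/[Cd²⁺]_conc = 0.0026/0.138 = 0.0188.
E = 0 − (0.0592/2) log Q = −(0.0592/2)(-1.725) = 0.0511 V.

0.051 V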